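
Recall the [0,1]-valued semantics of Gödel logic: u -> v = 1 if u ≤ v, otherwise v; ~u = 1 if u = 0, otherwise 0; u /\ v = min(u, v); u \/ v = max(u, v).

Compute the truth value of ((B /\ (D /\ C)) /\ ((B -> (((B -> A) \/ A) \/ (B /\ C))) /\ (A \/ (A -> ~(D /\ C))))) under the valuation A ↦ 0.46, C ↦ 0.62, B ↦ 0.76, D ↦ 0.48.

0.46

(D /\ C) = min(0.48, 0.62) = 0.48
(B /\ (D /\ C)) = min(0.76, 0.48) = 0.48
(B -> A): 0.76 > 0.46, so result = 0.46
((B -> A) \/ A) = max(0.46, 0.46) = 0.46
(B /\ C) = min(0.76, 0.62) = 0.62
(((B -> A) \/ A) \/ (B /\ C)) = max(0.46, 0.62) = 0.62
(B -> (((B -> A) \/ A) \/ (B /\ C))): 0.76 > 0.62, so result = 0.62
(D /\ C) = min(0.48, 0.62) = 0.48
~(D /\ C): Gödel ¬ of 0.48 = 0 (operand ≠ 0)
(A -> ~(D /\ C)): 0.46 > 0, so result = 0
(A \/ (A -> ~(D /\ C))) = max(0.46, 0) = 0.46
((B -> (((B -> A) \/ A) \/ (B /\ C))) /\ (A \/ (A -> ~(D /\ C)))) = min(0.62, 0.46) = 0.46
((B /\ (D /\ C)) /\ ((B -> (((B -> A) \/ A) \/ (B /\ C))) /\ (A \/ (A -> ~(D /\ C))))) = min(0.48, 0.46) = 0.46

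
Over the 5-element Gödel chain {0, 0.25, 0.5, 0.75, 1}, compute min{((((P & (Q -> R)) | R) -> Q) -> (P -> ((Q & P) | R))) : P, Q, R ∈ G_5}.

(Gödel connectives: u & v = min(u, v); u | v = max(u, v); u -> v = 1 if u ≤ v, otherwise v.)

0.25

The minimum is attained at P = 0.5, Q = 0.25, R = 0:
  (Q -> R): 0.25 > 0, so result = 0
  (P & (Q -> R)) = min(0.5, 0) = 0
  ((P & (Q -> R)) | R) = max(0, 0) = 0
  (((P & (Q -> R)) | R) -> Q): 0 ≤ 0.25, so result = 1
  (Q & P) = min(0.25, 0.5) = 0.25
  ((Q & P) | R) = max(0.25, 0) = 0.25
  (P -> ((Q & P) | R)): 0.5 > 0.25, so result = 0.25
  ((((P & (Q -> R)) | R) -> Q) -> (P -> ((Q & P) | R))): 1 > 0.25, so result = 0.25
Checking all 125 assignments confirms none give a value below 0.25.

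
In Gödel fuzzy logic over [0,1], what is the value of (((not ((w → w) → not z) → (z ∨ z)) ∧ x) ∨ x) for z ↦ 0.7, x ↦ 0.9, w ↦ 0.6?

0.90

(w → w): 0.6 ≤ 0.6, so result = 1
not z: Gödel ¬ of 0.7 = 0 (operand ≠ 0)
((w → w) → not z): 1 > 0, so result = 0
not ((w → w) → not z): Gödel ¬ of 0 = 1 (operand is 0)
(z ∨ z) = max(0.7, 0.7) = 0.7
(not ((w → w) → not z) → (z ∨ z)): 1 > 0.7, so result = 0.7
((not ((w → w) → not z) → (z ∨ z)) ∧ x) = min(0.7, 0.9) = 0.7
(((not ((w → w) → not z) → (z ∨ z)) ∧ x) ∨ x) = max(0.7, 0.9) = 0.9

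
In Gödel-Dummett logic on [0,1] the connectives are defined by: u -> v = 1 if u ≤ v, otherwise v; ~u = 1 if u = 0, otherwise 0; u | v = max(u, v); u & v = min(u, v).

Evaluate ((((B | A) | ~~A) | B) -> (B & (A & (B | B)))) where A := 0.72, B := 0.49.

0.49

(B | A) = max(0.49, 0.72) = 0.72
~A: Gödel ¬ of 0.72 = 0 (operand ≠ 0)
~~A: Gödel ¬ of 0 = 1 (operand is 0)
((B | A) | ~~A) = max(0.72, 1) = 1
(((B | A) | ~~A) | B) = max(1, 0.49) = 1
(B | B) = max(0.49, 0.49) = 0.49
(A & (B | B)) = min(0.72, 0.49) = 0.49
(B & (A & (B | B))) = min(0.49, 0.49) = 0.49
((((B | A) | ~~A) | B) -> (B & (A & (B | B)))): 1 > 0.49, so result = 0.49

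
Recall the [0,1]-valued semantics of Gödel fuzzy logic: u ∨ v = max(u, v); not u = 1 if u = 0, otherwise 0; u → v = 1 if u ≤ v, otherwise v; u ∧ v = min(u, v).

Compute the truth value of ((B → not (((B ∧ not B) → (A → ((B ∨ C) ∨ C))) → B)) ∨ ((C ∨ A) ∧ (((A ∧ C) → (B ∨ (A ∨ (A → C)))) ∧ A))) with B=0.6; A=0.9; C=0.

0.90

not B: Gödel ¬ of 0.6 = 0 (operand ≠ 0)
(B ∧ not B) = min(0.6, 0) = 0
(B ∨ C) = max(0.6, 0) = 0.6
((B ∨ C) ∨ C) = max(0.6, 0) = 0.6
(A → ((B ∨ C) ∨ C)): 0.9 > 0.6, so result = 0.6
((B ∧ not B) → (A → ((B ∨ C) ∨ C))): 0 ≤ 0.6, so result = 1
(((B ∧ not B) → (A → ((B ∨ C) ∨ C))) → B): 1 > 0.6, so result = 0.6
not (((B ∧ not B) → (A → ((B ∨ C) ∨ C))) → B): Gödel ¬ of 0.6 = 0 (operand ≠ 0)
(B → not (((B ∧ not B) → (A → ((B ∨ C) ∨ C))) → B)): 0.6 > 0, so result = 0
(C ∨ A) = max(0, 0.9) = 0.9
(A ∧ C) = min(0.9, 0) = 0
(A → C): 0.9 > 0, so result = 0
(A ∨ (A → C)) = max(0.9, 0) = 0.9
(B ∨ (A ∨ (A → C))) = max(0.6, 0.9) = 0.9
((A ∧ C) → (B ∨ (A ∨ (A → C)))): 0 ≤ 0.9, so result = 1
(((A ∧ C) → (B ∨ (A ∨ (A → C)))) ∧ A) = min(1, 0.9) = 0.9
((C ∨ A) ∧ (((A ∧ C) → (B ∨ (A ∨ (A → C)))) ∧ A)) = min(0.9, 0.9) = 0.9
((B → not (((B ∧ not B) → (A → ((B ∨ C) ∨ C))) → B)) ∨ ((C ∨ A) ∧ (((A ∧ C) → (B ∨ (A ∨ (A → C)))) ∧ A))) = max(0, 0.9) = 0.9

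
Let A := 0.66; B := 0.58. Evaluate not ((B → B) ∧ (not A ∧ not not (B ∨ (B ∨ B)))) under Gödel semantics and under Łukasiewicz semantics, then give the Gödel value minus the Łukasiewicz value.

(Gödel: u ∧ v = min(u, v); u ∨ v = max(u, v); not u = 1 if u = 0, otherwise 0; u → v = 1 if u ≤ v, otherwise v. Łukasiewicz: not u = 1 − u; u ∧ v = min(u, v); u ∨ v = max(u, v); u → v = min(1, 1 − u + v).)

Gödel evaluation:
  (B → B): 0.58 ≤ 0.58, so result = 1
  not A: Gödel ¬ of 0.66 = 0 (operand ≠ 0)
  (B ∨ B) = max(0.58, 0.58) = 0.58
  (B ∨ (B ∨ B)) = max(0.58, 0.58) = 0.58
  not (B ∨ (B ∨ B)): Gödel ¬ of 0.58 = 0 (operand ≠ 0)
  not not (B ∨ (B ∨ B)): Gödel ¬ of 0 = 1 (operand is 0)
  (not A ∧ not not (B ∨ (B ∨ B))) = min(0, 1) = 0
  ((B → B) ∧ (not A ∧ not not (B ∨ (B ∨ B)))) = min(1, 0) = 0
  not ((B → B) ∧ (not A ∧ not not (B ∨ (B ∨ B)))): Gödel ¬ of 0 = 1 (operand is 0)
  Gödel value = 1
Łukasiewicz evaluation:
  (B → B): min(1, 1 − 0.58 + 0.58) = 1
  not A: Łukasiewicz ¬ gives 1 − 0.66 = 0.34
  (B ∨ B) = max(0.58, 0.58) = 0.58
  (B ∨ (B ∨ B)) = max(0.58, 0.58) = 0.58
  not (B ∨ (B ∨ B)): Łukasiewicz ¬ gives 1 − 0.58 = 0.42
  not not (B ∨ (B ∨ B)): Łukasiewicz ¬ gives 1 − 0.42 = 0.58
  (not A ∧ not not (B ∨ (B ∨ B))) = min(0.34, 0.58) = 0.34
  ((B → B) ∧ (not A ∧ not not (B ∨ (B ∨ B)))) = min(1, 0.34) = 0.34
  not ((B → B) ∧ (not A ∧ not not (B ∨ (B ∨ B)))): Łukasiewicz ¬ gives 1 − 0.34 = 0.66
  Łukasiewicz value = 0.66
Difference: 1 − 0.66 = 0.34

0.34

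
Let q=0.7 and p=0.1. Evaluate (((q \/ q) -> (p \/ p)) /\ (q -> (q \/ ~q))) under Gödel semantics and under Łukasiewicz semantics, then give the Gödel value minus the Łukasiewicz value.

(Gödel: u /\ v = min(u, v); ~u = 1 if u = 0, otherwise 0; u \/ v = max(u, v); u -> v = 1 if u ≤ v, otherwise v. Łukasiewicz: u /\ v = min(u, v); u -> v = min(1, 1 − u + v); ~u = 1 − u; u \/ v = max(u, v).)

Gödel evaluation:
  (q \/ q) = max(0.7, 0.7) = 0.7
  (p \/ p) = max(0.1, 0.1) = 0.1
  ((q \/ q) -> (p \/ p)): 0.7 > 0.1, so result = 0.1
  ~q: Gödel ¬ of 0.7 = 0 (operand ≠ 0)
  (q \/ ~q) = max(0.7, 0) = 0.7
  (q -> (q \/ ~q)): 0.7 ≤ 0.7, so result = 1
  (((q \/ q) -> (p \/ p)) /\ (q -> (q \/ ~q))) = min(0.1, 1) = 0.1
  Gödel value = 0.1
Łukasiewicz evaluation:
  (q \/ q) = max(0.7, 0.7) = 0.7
  (p \/ p) = max(0.1, 0.1) = 0.1
  ((q \/ q) -> (p \/ p)): min(1, 1 − 0.7 + 0.1) = 0.4
  ~q: Łukasiewicz ¬ gives 1 − 0.7 = 0.3
  (q \/ ~q) = max(0.7, 0.3) = 0.7
  (q -> (q \/ ~q)): min(1, 1 − 0.7 + 0.7) = 1
  (((q \/ q) -> (p \/ p)) /\ (q -> (q \/ ~q))) = min(0.4, 1) = 0.4
  Łukasiewicz value = 0.4
Difference: 0.1 − 0.4 = -0.30

-0.30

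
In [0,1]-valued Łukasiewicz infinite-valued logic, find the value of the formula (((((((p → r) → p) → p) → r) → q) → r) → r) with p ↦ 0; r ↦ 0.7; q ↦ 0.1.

(p → r): min(1, 1 − 0 + 0.7) = 1
((p → r) → p): min(1, 1 − 1 + 0) = 0
(((p → r) → p) → p): min(1, 1 − 0 + 0) = 1
((((p → r) → p) → p) → r): min(1, 1 − 1 + 0.7) = 0.7
(((((p → r) → p) → p) → r) → q): min(1, 1 − 0.7 + 0.1) = 0.4
((((((p → r) → p) → p) → r) → q) → r): min(1, 1 − 0.4 + 0.7) = 1
(((((((p → r) → p) → p) → r) → q) → r) → r): min(1, 1 − 1 + 0.7) = 0.7

0.70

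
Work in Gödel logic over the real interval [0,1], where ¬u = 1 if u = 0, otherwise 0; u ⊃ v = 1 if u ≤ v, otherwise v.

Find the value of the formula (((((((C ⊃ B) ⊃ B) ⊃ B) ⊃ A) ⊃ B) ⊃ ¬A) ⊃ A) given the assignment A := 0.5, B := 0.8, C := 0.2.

(C ⊃ B): 0.2 ≤ 0.8, so result = 1
((C ⊃ B) ⊃ B): 1 > 0.8, so result = 0.8
(((C ⊃ B) ⊃ B) ⊃ B): 0.8 ≤ 0.8, so result = 1
((((C ⊃ B) ⊃ B) ⊃ B) ⊃ A): 1 > 0.5, so result = 0.5
(((((C ⊃ B) ⊃ B) ⊃ B) ⊃ A) ⊃ B): 0.5 ≤ 0.8, so result = 1
¬A: Gödel ¬ of 0.5 = 0 (operand ≠ 0)
((((((C ⊃ B) ⊃ B) ⊃ B) ⊃ A) ⊃ B) ⊃ ¬A): 1 > 0, so result = 0
(((((((C ⊃ B) ⊃ B) ⊃ B) ⊃ A) ⊃ B) ⊃ ¬A) ⊃ A): 0 ≤ 0.5, so result = 1

1.00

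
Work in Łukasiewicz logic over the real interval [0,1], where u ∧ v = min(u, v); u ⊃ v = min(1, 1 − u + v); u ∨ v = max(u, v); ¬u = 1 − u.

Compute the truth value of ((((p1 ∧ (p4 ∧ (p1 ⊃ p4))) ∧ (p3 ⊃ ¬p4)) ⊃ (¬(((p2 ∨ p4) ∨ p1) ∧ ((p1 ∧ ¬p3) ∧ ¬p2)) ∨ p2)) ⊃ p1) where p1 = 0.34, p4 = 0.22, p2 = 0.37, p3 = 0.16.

0.34

(p1 ⊃ p4): min(1, 1 − 0.34 + 0.22) = 0.88
(p4 ∧ (p1 ⊃ p4)) = min(0.22, 0.88) = 0.22
(p1 ∧ (p4 ∧ (p1 ⊃ p4))) = min(0.34, 0.22) = 0.22
¬p4: Łukasiewicz ¬ gives 1 − 0.22 = 0.78
(p3 ⊃ ¬p4): min(1, 1 − 0.16 + 0.78) = 1
((p1 ∧ (p4 ∧ (p1 ⊃ p4))) ∧ (p3 ⊃ ¬p4)) = min(0.22, 1) = 0.22
(p2 ∨ p4) = max(0.37, 0.22) = 0.37
((p2 ∨ p4) ∨ p1) = max(0.37, 0.34) = 0.37
¬p3: Łukasiewicz ¬ gives 1 − 0.16 = 0.84
(p1 ∧ ¬p3) = min(0.34, 0.84) = 0.34
¬p2: Łukasiewicz ¬ gives 1 − 0.37 = 0.63
((p1 ∧ ¬p3) ∧ ¬p2) = min(0.34, 0.63) = 0.34
(((p2 ∨ p4) ∨ p1) ∧ ((p1 ∧ ¬p3) ∧ ¬p2)) = min(0.37, 0.34) = 0.34
¬(((p2 ∨ p4) ∨ p1) ∧ ((p1 ∧ ¬p3) ∧ ¬p2)): Łukasiewicz ¬ gives 1 − 0.34 = 0.66
(¬(((p2 ∨ p4) ∨ p1) ∧ ((p1 ∧ ¬p3) ∧ ¬p2)) ∨ p2) = max(0.66, 0.37) = 0.66
(((p1 ∧ (p4 ∧ (p1 ⊃ p4))) ∧ (p3 ⊃ ¬p4)) ⊃ (¬(((p2 ∨ p4) ∨ p1) ∧ ((p1 ∧ ¬p3) ∧ ¬p2)) ∨ p2)): min(1, 1 − 0.22 + 0.66) = 1
((((p1 ∧ (p4 ∧ (p1 ⊃ p4))) ∧ (p3 ⊃ ¬p4)) ⊃ (¬(((p2 ∨ p4) ∨ p1) ∧ ((p1 ∧ ¬p3) ∧ ¬p2)) ∨ p2)) ⊃ p1): min(1, 1 − 1 + 0.34) = 0.34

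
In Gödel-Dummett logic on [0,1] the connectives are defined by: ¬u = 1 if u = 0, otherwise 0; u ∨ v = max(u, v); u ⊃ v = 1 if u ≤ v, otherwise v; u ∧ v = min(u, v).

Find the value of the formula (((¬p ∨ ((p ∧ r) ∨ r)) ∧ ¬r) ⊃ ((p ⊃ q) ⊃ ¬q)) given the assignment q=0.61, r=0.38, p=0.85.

1.00

¬p: Gödel ¬ of 0.85 = 0 (operand ≠ 0)
(p ∧ r) = min(0.85, 0.38) = 0.38
((p ∧ r) ∨ r) = max(0.38, 0.38) = 0.38
(¬p ∨ ((p ∧ r) ∨ r)) = max(0, 0.38) = 0.38
¬r: Gödel ¬ of 0.38 = 0 (operand ≠ 0)
((¬p ∨ ((p ∧ r) ∨ r)) ∧ ¬r) = min(0.38, 0) = 0
(p ⊃ q): 0.85 > 0.61, so result = 0.61
¬q: Gödel ¬ of 0.61 = 0 (operand ≠ 0)
((p ⊃ q) ⊃ ¬q): 0.61 > 0, so result = 0
(((¬p ∨ ((p ∧ r) ∨ r)) ∧ ¬r) ⊃ ((p ⊃ q) ⊃ ¬q)): 0 ≤ 0, so result = 1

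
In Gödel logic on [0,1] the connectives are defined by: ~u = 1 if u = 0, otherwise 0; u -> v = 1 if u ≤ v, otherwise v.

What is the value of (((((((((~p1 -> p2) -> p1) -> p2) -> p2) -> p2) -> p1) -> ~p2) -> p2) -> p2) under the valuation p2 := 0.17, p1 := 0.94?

~p1: Gödel ¬ of 0.94 = 0 (operand ≠ 0)
(~p1 -> p2): 0 ≤ 0.17, so result = 1
((~p1 -> p2) -> p1): 1 > 0.94, so result = 0.94
(((~p1 -> p2) -> p1) -> p2): 0.94 > 0.17, so result = 0.17
((((~p1 -> p2) -> p1) -> p2) -> p2): 0.17 ≤ 0.17, so result = 1
(((((~p1 -> p2) -> p1) -> p2) -> p2) -> p2): 1 > 0.17, so result = 0.17
((((((~p1 -> p2) -> p1) -> p2) -> p2) -> p2) -> p1): 0.17 ≤ 0.94, so result = 1
~p2: Gödel ¬ of 0.17 = 0 (operand ≠ 0)
(((((((~p1 -> p2) -> p1) -> p2) -> p2) -> p2) -> p1) -> ~p2): 1 > 0, so result = 0
((((((((~p1 -> p2) -> p1) -> p2) -> p2) -> p2) -> p1) -> ~p2) -> p2): 0 ≤ 0.17, so result = 1
(((((((((~p1 -> p2) -> p1) -> p2) -> p2) -> p2) -> p1) -> ~p2) -> p2) -> p2): 1 > 0.17, so result = 0.17

0.17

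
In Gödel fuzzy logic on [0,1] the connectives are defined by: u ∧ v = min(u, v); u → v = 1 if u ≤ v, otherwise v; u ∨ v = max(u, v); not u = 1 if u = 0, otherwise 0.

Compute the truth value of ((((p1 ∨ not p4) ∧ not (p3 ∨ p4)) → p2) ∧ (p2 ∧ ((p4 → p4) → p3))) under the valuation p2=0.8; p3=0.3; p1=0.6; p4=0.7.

not p4: Gödel ¬ of 0.7 = 0 (operand ≠ 0)
(p1 ∨ not p4) = max(0.6, 0) = 0.6
(p3 ∨ p4) = max(0.3, 0.7) = 0.7
not (p3 ∨ p4): Gödel ¬ of 0.7 = 0 (operand ≠ 0)
((p1 ∨ not p4) ∧ not (p3 ∨ p4)) = min(0.6, 0) = 0
(((p1 ∨ not p4) ∧ not (p3 ∨ p4)) → p2): 0 ≤ 0.8, so result = 1
(p4 → p4): 0.7 ≤ 0.7, so result = 1
((p4 → p4) → p3): 1 > 0.3, so result = 0.3
(p2 ∧ ((p4 → p4) → p3)) = min(0.8, 0.3) = 0.3
((((p1 ∨ not p4) ∧ not (p3 ∨ p4)) → p2) ∧ (p2 ∧ ((p4 → p4) → p3))) = min(1, 0.3) = 0.3

0.30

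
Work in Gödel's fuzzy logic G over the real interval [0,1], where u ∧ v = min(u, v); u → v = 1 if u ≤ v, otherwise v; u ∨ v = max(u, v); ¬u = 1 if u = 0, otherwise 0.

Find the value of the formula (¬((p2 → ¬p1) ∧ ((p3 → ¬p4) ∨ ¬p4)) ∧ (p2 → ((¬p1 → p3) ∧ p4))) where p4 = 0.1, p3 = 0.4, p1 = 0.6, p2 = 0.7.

¬p1: Gödel ¬ of 0.6 = 0 (operand ≠ 0)
(p2 → ¬p1): 0.7 > 0, so result = 0
¬p4: Gödel ¬ of 0.1 = 0 (operand ≠ 0)
(p3 → ¬p4): 0.4 > 0, so result = 0
¬p4: Gödel ¬ of 0.1 = 0 (operand ≠ 0)
((p3 → ¬p4) ∨ ¬p4) = max(0, 0) = 0
((p2 → ¬p1) ∧ ((p3 → ¬p4) ∨ ¬p4)) = min(0, 0) = 0
¬((p2 → ¬p1) ∧ ((p3 → ¬p4) ∨ ¬p4)): Gödel ¬ of 0 = 1 (operand is 0)
¬p1: Gödel ¬ of 0.6 = 0 (operand ≠ 0)
(¬p1 → p3): 0 ≤ 0.4, so result = 1
((¬p1 → p3) ∧ p4) = min(1, 0.1) = 0.1
(p2 → ((¬p1 → p3) ∧ p4)): 0.7 > 0.1, so result = 0.1
(¬((p2 → ¬p1) ∧ ((p3 → ¬p4) ∨ ¬p4)) ∧ (p2 → ((¬p1 → p3) ∧ p4))) = min(1, 0.1) = 0.1

0.10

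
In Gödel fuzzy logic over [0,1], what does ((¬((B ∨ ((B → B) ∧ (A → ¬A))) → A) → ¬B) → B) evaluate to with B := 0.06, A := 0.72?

0.06

(B → B): 0.06 ≤ 0.06, so result = 1
¬A: Gödel ¬ of 0.72 = 0 (operand ≠ 0)
(A → ¬A): 0.72 > 0, so result = 0
((B → B) ∧ (A → ¬A)) = min(1, 0) = 0
(B ∨ ((B → B) ∧ (A → ¬A))) = max(0.06, 0) = 0.06
((B ∨ ((B → B) ∧ (A → ¬A))) → A): 0.06 ≤ 0.72, so result = 1
¬((B ∨ ((B → B) ∧ (A → ¬A))) → A): Gödel ¬ of 1 = 0 (operand ≠ 0)
¬B: Gödel ¬ of 0.06 = 0 (operand ≠ 0)
(¬((B ∨ ((B → B) ∧ (A → ¬A))) → A) → ¬B): 0 ≤ 0, so result = 1
((¬((B ∨ ((B → B) ∧ (A → ¬A))) → A) → ¬B) → B): 1 > 0.06, so result = 0.06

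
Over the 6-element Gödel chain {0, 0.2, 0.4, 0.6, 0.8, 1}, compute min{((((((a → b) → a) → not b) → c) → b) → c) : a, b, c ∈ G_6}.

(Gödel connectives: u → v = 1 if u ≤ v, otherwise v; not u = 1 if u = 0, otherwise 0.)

The minimum is attained at a = 0, b = 0, c = 0:
  (a → b): 0 ≤ 0, so result = 1
  ((a → b) → a): 1 > 0, so result = 0
  not b: Gödel ¬ of 0 = 1 (operand is 0)
  (((a → b) → a) → not b): 0 ≤ 1, so result = 1
  ((((a → b) → a) → not b) → c): 1 > 0, so result = 0
  (((((a → b) → a) → not b) → c) → b): 0 ≤ 0, so result = 1
  ((((((a → b) → a) → not b) → c) → b) → c): 1 > 0, so result = 0
Checking all 216 assignments confirms none give a value below 0.00.

0.00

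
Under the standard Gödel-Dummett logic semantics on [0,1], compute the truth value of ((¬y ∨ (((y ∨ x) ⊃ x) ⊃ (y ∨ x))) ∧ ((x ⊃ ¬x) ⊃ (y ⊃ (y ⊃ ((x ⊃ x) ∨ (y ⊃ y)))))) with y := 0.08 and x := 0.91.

0.91

¬y: Gödel ¬ of 0.08 = 0 (operand ≠ 0)
(y ∨ x) = max(0.08, 0.91) = 0.91
((y ∨ x) ⊃ x): 0.91 ≤ 0.91, so result = 1
(y ∨ x) = max(0.08, 0.91) = 0.91
(((y ∨ x) ⊃ x) ⊃ (y ∨ x)): 1 > 0.91, so result = 0.91
(¬y ∨ (((y ∨ x) ⊃ x) ⊃ (y ∨ x))) = max(0, 0.91) = 0.91
¬x: Gödel ¬ of 0.91 = 0 (operand ≠ 0)
(x ⊃ ¬x): 0.91 > 0, so result = 0
(x ⊃ x): 0.91 ≤ 0.91, so result = 1
(y ⊃ y): 0.08 ≤ 0.08, so result = 1
((x ⊃ x) ∨ (y ⊃ y)) = max(1, 1) = 1
(y ⊃ ((x ⊃ x) ∨ (y ⊃ y))): 0.08 ≤ 1, so result = 1
(y ⊃ (y ⊃ ((x ⊃ x) ∨ (y ⊃ y)))): 0.08 ≤ 1, so result = 1
((x ⊃ ¬x) ⊃ (y ⊃ (y ⊃ ((x ⊃ x) ∨ (y ⊃ y))))): 0 ≤ 1, so result = 1
((¬y ∨ (((y ∨ x) ⊃ x) ⊃ (y ∨ x))) ∧ ((x ⊃ ¬x) ⊃ (y ⊃ (y ⊃ ((x ⊃ x) ∨ (y ⊃ y)))))) = min(0.91, 1) = 0.91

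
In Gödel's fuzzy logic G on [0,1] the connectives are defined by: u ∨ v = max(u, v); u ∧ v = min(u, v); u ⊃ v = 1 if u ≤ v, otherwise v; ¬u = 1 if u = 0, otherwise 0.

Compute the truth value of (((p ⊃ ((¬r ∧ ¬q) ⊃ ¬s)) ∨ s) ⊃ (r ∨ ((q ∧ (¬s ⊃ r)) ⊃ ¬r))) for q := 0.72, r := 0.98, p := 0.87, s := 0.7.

0.98

¬r: Gödel ¬ of 0.98 = 0 (operand ≠ 0)
¬q: Gödel ¬ of 0.72 = 0 (operand ≠ 0)
(¬r ∧ ¬q) = min(0, 0) = 0
¬s: Gödel ¬ of 0.7 = 0 (operand ≠ 0)
((¬r ∧ ¬q) ⊃ ¬s): 0 ≤ 0, so result = 1
(p ⊃ ((¬r ∧ ¬q) ⊃ ¬s)): 0.87 ≤ 1, so result = 1
((p ⊃ ((¬r ∧ ¬q) ⊃ ¬s)) ∨ s) = max(1, 0.7) = 1
¬s: Gödel ¬ of 0.7 = 0 (operand ≠ 0)
(¬s ⊃ r): 0 ≤ 0.98, so result = 1
(q ∧ (¬s ⊃ r)) = min(0.72, 1) = 0.72
¬r: Gödel ¬ of 0.98 = 0 (operand ≠ 0)
((q ∧ (¬s ⊃ r)) ⊃ ¬r): 0.72 > 0, so result = 0
(r ∨ ((q ∧ (¬s ⊃ r)) ⊃ ¬r)) = max(0.98, 0) = 0.98
(((p ⊃ ((¬r ∧ ¬q) ⊃ ¬s)) ∨ s) ⊃ (r ∨ ((q ∧ (¬s ⊃ r)) ⊃ ¬r))): 1 > 0.98, so result = 0.98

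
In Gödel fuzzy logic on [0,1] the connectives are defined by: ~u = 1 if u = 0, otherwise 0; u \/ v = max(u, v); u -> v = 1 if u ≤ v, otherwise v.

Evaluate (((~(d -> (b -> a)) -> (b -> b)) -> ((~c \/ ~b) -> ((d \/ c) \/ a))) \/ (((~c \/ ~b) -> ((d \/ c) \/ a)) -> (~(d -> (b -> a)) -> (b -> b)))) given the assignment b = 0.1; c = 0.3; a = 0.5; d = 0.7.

(b -> a): 0.1 ≤ 0.5, so result = 1
(d -> (b -> a)): 0.7 ≤ 1, so result = 1
~(d -> (b -> a)): Gödel ¬ of 1 = 0 (operand ≠ 0)
(b -> b): 0.1 ≤ 0.1, so result = 1
(~(d -> (b -> a)) -> (b -> b)): 0 ≤ 1, so result = 1
~c: Gödel ¬ of 0.3 = 0 (operand ≠ 0)
~b: Gödel ¬ of 0.1 = 0 (operand ≠ 0)
(~c \/ ~b) = max(0, 0) = 0
(d \/ c) = max(0.7, 0.3) = 0.7
((d \/ c) \/ a) = max(0.7, 0.5) = 0.7
((~c \/ ~b) -> ((d \/ c) \/ a)): 0 ≤ 0.7, so result = 1
((~(d -> (b -> a)) -> (b -> b)) -> ((~c \/ ~b) -> ((d \/ c) \/ a))): 1 ≤ 1, so result = 1
~c: Gödel ¬ of 0.3 = 0 (operand ≠ 0)
~b: Gödel ¬ of 0.1 = 0 (operand ≠ 0)
(~c \/ ~b) = max(0, 0) = 0
(d \/ c) = max(0.7, 0.3) = 0.7
((d \/ c) \/ a) = max(0.7, 0.5) = 0.7
((~c \/ ~b) -> ((d \/ c) \/ a)): 0 ≤ 0.7, so result = 1
(b -> a): 0.1 ≤ 0.5, so result = 1
(d -> (b -> a)): 0.7 ≤ 1, so result = 1
~(d -> (b -> a)): Gödel ¬ of 1 = 0 (operand ≠ 0)
(b -> b): 0.1 ≤ 0.1, so result = 1
(~(d -> (b -> a)) -> (b -> b)): 0 ≤ 1, so result = 1
(((~c \/ ~b) -> ((d \/ c) \/ a)) -> (~(d -> (b -> a)) -> (b -> b))): 1 ≤ 1, so result = 1
(((~(d -> (b -> a)) -> (b -> b)) -> ((~c \/ ~b) -> ((d \/ c) \/ a))) \/ (((~c \/ ~b) -> ((d \/ c) \/ a)) -> (~(d -> (b -> a)) -> (b -> b)))) = max(1, 1) = 1

1.00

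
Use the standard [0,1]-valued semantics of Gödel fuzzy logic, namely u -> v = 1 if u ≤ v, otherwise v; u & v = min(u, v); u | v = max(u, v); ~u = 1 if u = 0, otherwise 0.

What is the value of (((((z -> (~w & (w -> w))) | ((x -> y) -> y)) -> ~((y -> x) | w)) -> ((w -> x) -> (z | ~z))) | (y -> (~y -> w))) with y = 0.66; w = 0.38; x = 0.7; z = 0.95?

1.00

~w: Gödel ¬ of 0.38 = 0 (operand ≠ 0)
(w -> w): 0.38 ≤ 0.38, so result = 1
(~w & (w -> w)) = min(0, 1) = 0
(z -> (~w & (w -> w))): 0.95 > 0, so result = 0
(x -> y): 0.7 > 0.66, so result = 0.66
((x -> y) -> y): 0.66 ≤ 0.66, so result = 1
((z -> (~w & (w -> w))) | ((x -> y) -> y)) = max(0, 1) = 1
(y -> x): 0.66 ≤ 0.7, so result = 1
((y -> x) | w) = max(1, 0.38) = 1
~((y -> x) | w): Gödel ¬ of 1 = 0 (operand ≠ 0)
(((z -> (~w & (w -> w))) | ((x -> y) -> y)) -> ~((y -> x) | w)): 1 > 0, so result = 0
(w -> x): 0.38 ≤ 0.7, so result = 1
~z: Gödel ¬ of 0.95 = 0 (operand ≠ 0)
(z | ~z) = max(0.95, 0) = 0.95
((w -> x) -> (z | ~z)): 1 > 0.95, so result = 0.95
((((z -> (~w & (w -> w))) | ((x -> y) -> y)) -> ~((y -> x) | w)) -> ((w -> x) -> (z | ~z))): 0 ≤ 0.95, so result = 1
~y: Gödel ¬ of 0.66 = 0 (operand ≠ 0)
(~y -> w): 0 ≤ 0.38, so result = 1
(y -> (~y -> w)): 0.66 ≤ 1, so result = 1
(((((z -> (~w & (w -> w))) | ((x -> y) -> y)) -> ~((y -> x) | w)) -> ((w -> x) -> (z | ~z))) | (y -> (~y -> w))) = max(1, 1) = 1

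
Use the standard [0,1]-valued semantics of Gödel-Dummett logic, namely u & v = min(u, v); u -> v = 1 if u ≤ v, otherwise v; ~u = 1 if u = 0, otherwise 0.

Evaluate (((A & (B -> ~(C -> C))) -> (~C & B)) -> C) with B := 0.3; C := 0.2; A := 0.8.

0.20

(C -> C): 0.2 ≤ 0.2, so result = 1
~(C -> C): Gödel ¬ of 1 = 0 (operand ≠ 0)
(B -> ~(C -> C)): 0.3 > 0, so result = 0
(A & (B -> ~(C -> C))) = min(0.8, 0) = 0
~C: Gödel ¬ of 0.2 = 0 (operand ≠ 0)
(~C & B) = min(0, 0.3) = 0
((A & (B -> ~(C -> C))) -> (~C & B)): 0 ≤ 0, so result = 1
(((A & (B -> ~(C -> C))) -> (~C & B)) -> C): 1 > 0.2, so result = 0.2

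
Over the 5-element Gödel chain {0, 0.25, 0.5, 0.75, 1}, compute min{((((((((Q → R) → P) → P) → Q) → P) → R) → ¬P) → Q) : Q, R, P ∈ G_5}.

The minimum is attained at Q = 0, R = 0, P = 0:
  (Q → R): 0 ≤ 0, so result = 1
  ((Q → R) → P): 1 > 0, so result = 0
  (((Q → R) → P) → P): 0 ≤ 0, so result = 1
  ((((Q → R) → P) → P) → Q): 1 > 0, so result = 0
  (((((Q → R) → P) → P) → Q) → P): 0 ≤ 0, so result = 1
  ((((((Q → R) → P) → P) → Q) → P) → R): 1 > 0, so result = 0
  ¬P: Gödel ¬ of 0 = 1 (operand is 0)
  (((((((Q → R) → P) → P) → Q) → P) → R) → ¬P): 0 ≤ 1, so result = 1
  ((((((((Q → R) → P) → P) → Q) → P) → R) → ¬P) → Q): 1 > 0, so result = 0
Checking all 125 assignments confirms none give a value below 0.00.

0.00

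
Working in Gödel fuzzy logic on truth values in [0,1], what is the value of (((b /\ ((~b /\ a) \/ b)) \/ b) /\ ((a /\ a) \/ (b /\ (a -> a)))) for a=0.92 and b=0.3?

~b: Gödel ¬ of 0.3 = 0 (operand ≠ 0)
(~b /\ a) = min(0, 0.92) = 0
((~b /\ a) \/ b) = max(0, 0.3) = 0.3
(b /\ ((~b /\ a) \/ b)) = min(0.3, 0.3) = 0.3
((b /\ ((~b /\ a) \/ b)) \/ b) = max(0.3, 0.3) = 0.3
(a /\ a) = min(0.92, 0.92) = 0.92
(a -> a): 0.92 ≤ 0.92, so result = 1
(b /\ (a -> a)) = min(0.3, 1) = 0.3
((a /\ a) \/ (b /\ (a -> a))) = max(0.92, 0.3) = 0.92
(((b /\ ((~b /\ a) \/ b)) \/ b) /\ ((a /\ a) \/ (b /\ (a -> a)))) = min(0.3, 0.92) = 0.3

0.30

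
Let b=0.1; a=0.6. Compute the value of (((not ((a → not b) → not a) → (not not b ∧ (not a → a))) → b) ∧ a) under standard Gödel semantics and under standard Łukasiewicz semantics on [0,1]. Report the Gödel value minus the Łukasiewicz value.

Gödel evaluation:
  not b: Gödel ¬ of 0.1 = 0 (operand ≠ 0)
  (a → not b): 0.6 > 0, so result = 0
  not a: Gödel ¬ of 0.6 = 0 (operand ≠ 0)
  ((a → not b) → not a): 0 ≤ 0, so result = 1
  not ((a → not b) → not a): Gödel ¬ of 1 = 0 (operand ≠ 0)
  not b: Gödel ¬ of 0.1 = 0 (operand ≠ 0)
  not not b: Gödel ¬ of 0 = 1 (operand is 0)
  not a: Gödel ¬ of 0.6 = 0 (operand ≠ 0)
  (not a → a): 0 ≤ 0.6, so result = 1
  (not not b ∧ (not a → a)) = min(1, 1) = 1
  (not ((a → not b) → not a) → (not not b ∧ (not a → a))): 0 ≤ 1, so result = 1
  ((not ((a → not b) → not a) → (not not b ∧ (not a → a))) → b): 1 > 0.1, so result = 0.1
  (((not ((a → not b) → not a) → (not not b ∧ (not a → a))) → b) ∧ a) = min(0.1, 0.6) = 0.1
  Gödel value = 0.1
Łukasiewicz evaluation:
  not b: Łukasiewicz ¬ gives 1 − 0.1 = 0.9
  (a → not b): min(1, 1 − 0.6 + 0.9) = 1
  not a: Łukasiewicz ¬ gives 1 − 0.6 = 0.4
  ((a → not b) → not a): min(1, 1 − 1 + 0.4) = 0.4
  not ((a → not b) → not a): Łukasiewicz ¬ gives 1 − 0.4 = 0.6
  not b: Łukasiewicz ¬ gives 1 − 0.1 = 0.9
  not not b: Łukasiewicz ¬ gives 1 − 0.9 = 0.1
  not a: Łukasiewicz ¬ gives 1 − 0.6 = 0.4
  (not a → a): min(1, 1 − 0.4 + 0.6) = 1
  (not not b ∧ (not a → a)) = min(0.1, 1) = 0.1
  (not ((a → not b) → not a) → (not not b ∧ (not a → a))): min(1, 1 − 0.6 + 0.1) = 0.5
  ((not ((a → not b) → not a) → (not not b ∧ (not a → a))) → b): min(1, 1 − 0.5 + 0.1) = 0.6
  (((not ((a → not b) → not a) → (not not b ∧ (not a → a))) → b) ∧ a) = min(0.6, 0.6) = 0.6
  Łukasiewicz value = 0.6
Difference: 0.1 − 0.6 = -0.50

-0.50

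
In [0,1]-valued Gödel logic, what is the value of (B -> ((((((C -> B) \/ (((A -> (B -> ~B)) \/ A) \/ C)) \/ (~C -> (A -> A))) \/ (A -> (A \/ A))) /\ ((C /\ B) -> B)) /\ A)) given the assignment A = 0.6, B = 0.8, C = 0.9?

0.60

(C -> B): 0.9 > 0.8, so result = 0.8
~B: Gödel ¬ of 0.8 = 0 (operand ≠ 0)
(B -> ~B): 0.8 > 0, so result = 0
(A -> (B -> ~B)): 0.6 > 0, so result = 0
((A -> (B -> ~B)) \/ A) = max(0, 0.6) = 0.6
(((A -> (B -> ~B)) \/ A) \/ C) = max(0.6, 0.9) = 0.9
((C -> B) \/ (((A -> (B -> ~B)) \/ A) \/ C)) = max(0.8, 0.9) = 0.9
~C: Gödel ¬ of 0.9 = 0 (operand ≠ 0)
(A -> A): 0.6 ≤ 0.6, so result = 1
(~C -> (A -> A)): 0 ≤ 1, so result = 1
(((C -> B) \/ (((A -> (B -> ~B)) \/ A) \/ C)) \/ (~C -> (A -> A))) = max(0.9, 1) = 1
(A \/ A) = max(0.6, 0.6) = 0.6
(A -> (A \/ A)): 0.6 ≤ 0.6, so result = 1
((((C -> B) \/ (((A -> (B -> ~B)) \/ A) \/ C)) \/ (~C -> (A -> A))) \/ (A -> (A \/ A))) = max(1, 1) = 1
(C /\ B) = min(0.9, 0.8) = 0.8
((C /\ B) -> B): 0.8 ≤ 0.8, so result = 1
(((((C -> B) \/ (((A -> (B -> ~B)) \/ A) \/ C)) \/ (~C -> (A -> A))) \/ (A -> (A \/ A))) /\ ((C /\ B) -> B)) = min(1, 1) = 1
((((((C -> B) \/ (((A -> (B -> ~B)) \/ A) \/ C)) \/ (~C -> (A -> A))) \/ (A -> (A \/ A))) /\ ((C /\ B) -> B)) /\ A) = min(1, 0.6) = 0.6
(B -> ((((((C -> B) \/ (((A -> (B -> ~B)) \/ A) \/ C)) \/ (~C -> (A -> A))) \/ (A -> (A \/ A))) /\ ((C /\ B) -> B)) /\ A)): 0.8 > 0.6, so result = 0.6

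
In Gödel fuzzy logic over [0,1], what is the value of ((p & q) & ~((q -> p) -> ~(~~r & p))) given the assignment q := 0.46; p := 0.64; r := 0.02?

0.46

(p & q) = min(0.64, 0.46) = 0.46
(q -> p): 0.46 ≤ 0.64, so result = 1
~r: Gödel ¬ of 0.02 = 0 (operand ≠ 0)
~~r: Gödel ¬ of 0 = 1 (operand is 0)
(~~r & p) = min(1, 0.64) = 0.64
~(~~r & p): Gödel ¬ of 0.64 = 0 (operand ≠ 0)
((q -> p) -> ~(~~r & p)): 1 > 0, so result = 0
~((q -> p) -> ~(~~r & p)): Gödel ¬ of 0 = 1 (operand is 0)
((p & q) & ~((q -> p) -> ~(~~r & p))) = min(0.46, 1) = 0.46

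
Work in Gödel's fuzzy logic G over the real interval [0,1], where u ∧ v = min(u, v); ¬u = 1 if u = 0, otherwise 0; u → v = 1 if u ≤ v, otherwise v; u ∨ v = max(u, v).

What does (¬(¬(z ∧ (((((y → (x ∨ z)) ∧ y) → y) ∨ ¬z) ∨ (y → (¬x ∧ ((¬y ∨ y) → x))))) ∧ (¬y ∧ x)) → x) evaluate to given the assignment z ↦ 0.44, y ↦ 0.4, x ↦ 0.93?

0.93

(x ∨ z) = max(0.93, 0.44) = 0.93
(y → (x ∨ z)): 0.4 ≤ 0.93, so result = 1
((y → (x ∨ z)) ∧ y) = min(1, 0.4) = 0.4
(((y → (x ∨ z)) ∧ y) → y): 0.4 ≤ 0.4, so result = 1
¬z: Gödel ¬ of 0.44 = 0 (operand ≠ 0)
((((y → (x ∨ z)) ∧ y) → y) ∨ ¬z) = max(1, 0) = 1
¬x: Gödel ¬ of 0.93 = 0 (operand ≠ 0)
¬y: Gödel ¬ of 0.4 = 0 (operand ≠ 0)
(¬y ∨ y) = max(0, 0.4) = 0.4
((¬y ∨ y) → x): 0.4 ≤ 0.93, so result = 1
(¬x ∧ ((¬y ∨ y) → x)) = min(0, 1) = 0
(y → (¬x ∧ ((¬y ∨ y) → x))): 0.4 > 0, so result = 0
(((((y → (x ∨ z)) ∧ y) → y) ∨ ¬z) ∨ (y → (¬x ∧ ((¬y ∨ y) → x)))) = max(1, 0) = 1
(z ∧ (((((y → (x ∨ z)) ∧ y) → y) ∨ ¬z) ∨ (y → (¬x ∧ ((¬y ∨ y) → x))))) = min(0.44, 1) = 0.44
¬(z ∧ (((((y → (x ∨ z)) ∧ y) → y) ∨ ¬z) ∨ (y → (¬x ∧ ((¬y ∨ y) → x))))): Gödel ¬ of 0.44 = 0 (operand ≠ 0)
¬y: Gödel ¬ of 0.4 = 0 (operand ≠ 0)
(¬y ∧ x) = min(0, 0.93) = 0
(¬(z ∧ (((((y → (x ∨ z)) ∧ y) → y) ∨ ¬z) ∨ (y → (¬x ∧ ((¬y ∨ y) → x))))) ∧ (¬y ∧ x)) = min(0, 0) = 0
¬(¬(z ∧ (((((y → (x ∨ z)) ∧ y) → y) ∨ ¬z) ∨ (y → (¬x ∧ ((¬y ∨ y) → x))))) ∧ (¬y ∧ x)): Gödel ¬ of 0 = 1 (operand is 0)
(¬(¬(z ∧ (((((y → (x ∨ z)) ∧ y) → y) ∨ ¬z) ∨ (y → (¬x ∧ ((¬y ∨ y) → x))))) ∧ (¬y ∧ x)) → x): 1 > 0.93, so result = 0.93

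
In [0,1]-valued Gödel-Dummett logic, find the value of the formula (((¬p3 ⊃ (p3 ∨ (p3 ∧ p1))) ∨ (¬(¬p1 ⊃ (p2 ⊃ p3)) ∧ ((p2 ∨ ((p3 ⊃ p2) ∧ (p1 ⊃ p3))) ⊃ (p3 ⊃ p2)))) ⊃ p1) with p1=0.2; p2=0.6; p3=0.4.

¬p3: Gödel ¬ of 0.4 = 0 (operand ≠ 0)
(p3 ∧ p1) = min(0.4, 0.2) = 0.2
(p3 ∨ (p3 ∧ p1)) = max(0.4, 0.2) = 0.4
(¬p3 ⊃ (p3 ∨ (p3 ∧ p1))): 0 ≤ 0.4, so result = 1
¬p1: Gödel ¬ of 0.2 = 0 (operand ≠ 0)
(p2 ⊃ p3): 0.6 > 0.4, so result = 0.4
(¬p1 ⊃ (p2 ⊃ p3)): 0 ≤ 0.4, so result = 1
¬(¬p1 ⊃ (p2 ⊃ p3)): Gödel ¬ of 1 = 0 (operand ≠ 0)
(p3 ⊃ p2): 0.4 ≤ 0.6, so result = 1
(p1 ⊃ p3): 0.2 ≤ 0.4, so result = 1
((p3 ⊃ p2) ∧ (p1 ⊃ p3)) = min(1, 1) = 1
(p2 ∨ ((p3 ⊃ p2) ∧ (p1 ⊃ p3))) = max(0.6, 1) = 1
(p3 ⊃ p2): 0.4 ≤ 0.6, so result = 1
((p2 ∨ ((p3 ⊃ p2) ∧ (p1 ⊃ p3))) ⊃ (p3 ⊃ p2)): 1 ≤ 1, so result = 1
(¬(¬p1 ⊃ (p2 ⊃ p3)) ∧ ((p2 ∨ ((p3 ⊃ p2) ∧ (p1 ⊃ p3))) ⊃ (p3 ⊃ p2))) = min(0, 1) = 0
((¬p3 ⊃ (p3 ∨ (p3 ∧ p1))) ∨ (¬(¬p1 ⊃ (p2 ⊃ p3)) ∧ ((p2 ∨ ((p3 ⊃ p2) ∧ (p1 ⊃ p3))) ⊃ (p3 ⊃ p2)))) = max(1, 0) = 1
(((¬p3 ⊃ (p3 ∨ (p3 ∧ p1))) ∨ (¬(¬p1 ⊃ (p2 ⊃ p3)) ∧ ((p2 ∨ ((p3 ⊃ p2) ∧ (p1 ⊃ p3))) ⊃ (p3 ⊃ p2)))) ⊃ p1): 1 > 0.2, so result = 0.2

0.20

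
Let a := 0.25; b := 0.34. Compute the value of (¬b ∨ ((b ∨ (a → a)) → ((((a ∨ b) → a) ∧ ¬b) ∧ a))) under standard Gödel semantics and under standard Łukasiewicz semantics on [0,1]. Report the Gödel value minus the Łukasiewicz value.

Gödel evaluation:
  ¬b: Gödel ¬ of 0.34 = 0 (operand ≠ 0)
  (a → a): 0.25 ≤ 0.25, so result = 1
  (b ∨ (a → a)) = max(0.34, 1) = 1
  (a ∨ b) = max(0.25, 0.34) = 0.34
  ((a ∨ b) → a): 0.34 > 0.25, so result = 0.25
  ¬b: Gödel ¬ of 0.34 = 0 (operand ≠ 0)
  (((a ∨ b) → a) ∧ ¬b) = min(0.25, 0) = 0
  ((((a ∨ b) → a) ∧ ¬b) ∧ a) = min(0, 0.25) = 0
  ((b ∨ (a → a)) → ((((a ∨ b) → a) ∧ ¬b) ∧ a)): 1 > 0, so result = 0
  (¬b ∨ ((b ∨ (a → a)) → ((((a ∨ b) → a) ∧ ¬b) ∧ a))) = max(0, 0) = 0
  Gödel value = 0
Łukasiewicz evaluation:
  ¬b: Łukasiewicz ¬ gives 1 − 0.34 = 0.66
  (a → a): min(1, 1 − 0.25 + 0.25) = 1
  (b ∨ (a → a)) = max(0.34, 1) = 1
  (a ∨ b) = max(0.25, 0.34) = 0.34
  ((a ∨ b) → a): min(1, 1 − 0.34 + 0.25) = 0.91
  ¬b: Łukasiewicz ¬ gives 1 − 0.34 = 0.66
  (((a ∨ b) → a) ∧ ¬b) = min(0.91, 0.66) = 0.66
  ((((a ∨ b) → a) ∧ ¬b) ∧ a) = min(0.66, 0.25) = 0.25
  ((b ∨ (a → a)) → ((((a ∨ b) → a) ∧ ¬b) ∧ a)): min(1, 1 − 1 + 0.25) = 0.25
  (¬b ∨ ((b ∨ (a → a)) → ((((a ∨ b) → a) ∧ ¬b) ∧ a))) = max(0.66, 0.25) = 0.66
  Łukasiewicz value = 0.66
Difference: 0 − 0.66 = -0.66

-0.66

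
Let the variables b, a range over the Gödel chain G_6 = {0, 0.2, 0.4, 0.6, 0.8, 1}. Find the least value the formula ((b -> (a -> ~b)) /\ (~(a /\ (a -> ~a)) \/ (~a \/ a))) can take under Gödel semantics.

The minimum is attained at b = 0.2, a = 0.2:
  ~b: Gödel ¬ of 0.2 = 0 (operand ≠ 0)
  (a -> ~b): 0.2 > 0, so result = 0
  (b -> (a -> ~b)): 0.2 > 0, so result = 0
  ~a: Gödel ¬ of 0.2 = 0 (operand ≠ 0)
  (a -> ~a): 0.2 > 0, so result = 0
  (a /\ (a -> ~a)) = min(0.2, 0) = 0
  ~(a /\ (a -> ~a)): Gödel ¬ of 0 = 1 (operand is 0)
  ~a: Gödel ¬ of 0.2 = 0 (operand ≠ 0)
  (~a \/ a) = max(0, 0.2) = 0.2
  (~(a /\ (a -> ~a)) \/ (~a \/ a)) = max(1, 0.2) = 1
  ((b -> (a -> ~b)) /\ (~(a /\ (a -> ~a)) \/ (~a \/ a))) = min(0, 1) = 0
Checking all 36 assignments confirms none give a value below 0.00.

0.00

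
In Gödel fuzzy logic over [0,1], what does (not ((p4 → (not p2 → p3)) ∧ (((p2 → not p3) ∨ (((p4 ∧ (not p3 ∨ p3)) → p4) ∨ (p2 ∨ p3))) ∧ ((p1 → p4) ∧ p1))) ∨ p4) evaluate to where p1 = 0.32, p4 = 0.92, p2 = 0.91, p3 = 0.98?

0.92

not p2: Gödel ¬ of 0.91 = 0 (operand ≠ 0)
(not p2 → p3): 0 ≤ 0.98, so result = 1
(p4 → (not p2 → p3)): 0.92 ≤ 1, so result = 1
not p3: Gödel ¬ of 0.98 = 0 (operand ≠ 0)
(p2 → not p3): 0.91 > 0, so result = 0
not p3: Gödel ¬ of 0.98 = 0 (operand ≠ 0)
(not p3 ∨ p3) = max(0, 0.98) = 0.98
(p4 ∧ (not p3 ∨ p3)) = min(0.92, 0.98) = 0.92
((p4 ∧ (not p3 ∨ p3)) → p4): 0.92 ≤ 0.92, so result = 1
(p2 ∨ p3) = max(0.91, 0.98) = 0.98
(((p4 ∧ (not p3 ∨ p3)) → p4) ∨ (p2 ∨ p3)) = max(1, 0.98) = 1
((p2 → not p3) ∨ (((p4 ∧ (not p3 ∨ p3)) → p4) ∨ (p2 ∨ p3))) = max(0, 1) = 1
(p1 → p4): 0.32 ≤ 0.92, so result = 1
((p1 → p4) ∧ p1) = min(1, 0.32) = 0.32
(((p2 → not p3) ∨ (((p4 ∧ (not p3 ∨ p3)) → p4) ∨ (p2 ∨ p3))) ∧ ((p1 → p4) ∧ p1)) = min(1, 0.32) = 0.32
((p4 → (not p2 → p3)) ∧ (((p2 → not p3) ∨ (((p4 ∧ (not p3 ∨ p3)) → p4) ∨ (p2 ∨ p3))) ∧ ((p1 → p4) ∧ p1))) = min(1, 0.32) = 0.32
not ((p4 → (not p2 → p3)) ∧ (((p2 → not p3) ∨ (((p4 ∧ (not p3 ∨ p3)) → p4) ∨ (p2 ∨ p3))) ∧ ((p1 → p4) ∧ p1))): Gödel ¬ of 0.32 = 0 (operand ≠ 0)
(not ((p4 → (not p2 → p3)) ∧ (((p2 → not p3) ∨ (((p4 ∧ (not p3 ∨ p3)) → p4) ∨ (p2 ∨ p3))) ∧ ((p1 → p4) ∧ p1))) ∨ p4) = max(0, 0.92) = 0.92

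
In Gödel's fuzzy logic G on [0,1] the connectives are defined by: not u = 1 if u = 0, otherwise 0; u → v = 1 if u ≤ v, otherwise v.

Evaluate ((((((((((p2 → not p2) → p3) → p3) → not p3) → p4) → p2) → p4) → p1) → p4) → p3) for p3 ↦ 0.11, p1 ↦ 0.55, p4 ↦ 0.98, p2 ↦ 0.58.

not p2: Gödel ¬ of 0.58 = 0 (operand ≠ 0)
(p2 → not p2): 0.58 > 0, so result = 0
((p2 → not p2) → p3): 0 ≤ 0.11, so result = 1
(((p2 → not p2) → p3) → p3): 1 > 0.11, so result = 0.11
not p3: Gödel ¬ of 0.11 = 0 (operand ≠ 0)
((((p2 → not p2) → p3) → p3) → not p3): 0.11 > 0, so result = 0
(((((p2 → not p2) → p3) → p3) → not p3) → p4): 0 ≤ 0.98, so result = 1
((((((p2 → not p2) → p3) → p3) → not p3) → p4) → p2): 1 > 0.58, so result = 0.58
(((((((p2 → not p2) → p3) → p3) → not p3) → p4) → p2) → p4): 0.58 ≤ 0.98, so result = 1
((((((((p2 → not p2) → p3) → p3) → not p3) → p4) → p2) → p4) → p1): 1 > 0.55, so result = 0.55
(((((((((p2 → not p2) → p3) → p3) → not p3) → p4) → p2) → p4) → p1) → p4): 0.55 ≤ 0.98, so result = 1
((((((((((p2 → not p2) → p3) → p3) → not p3) → p4) → p2) → p4) → p1) → p4) → p3): 1 > 0.11, so result = 0.11

0.11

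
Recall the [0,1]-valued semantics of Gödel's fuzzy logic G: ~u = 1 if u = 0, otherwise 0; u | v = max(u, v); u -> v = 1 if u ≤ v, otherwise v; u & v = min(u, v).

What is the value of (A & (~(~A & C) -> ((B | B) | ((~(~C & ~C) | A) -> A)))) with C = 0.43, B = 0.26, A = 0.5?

0.50

~A: Gödel ¬ of 0.5 = 0 (operand ≠ 0)
(~A & C) = min(0, 0.43) = 0
~(~A & C): Gödel ¬ of 0 = 1 (operand is 0)
(B | B) = max(0.26, 0.26) = 0.26
~C: Gödel ¬ of 0.43 = 0 (operand ≠ 0)
~C: Gödel ¬ of 0.43 = 0 (operand ≠ 0)
(~C & ~C) = min(0, 0) = 0
~(~C & ~C): Gödel ¬ of 0 = 1 (operand is 0)
(~(~C & ~C) | A) = max(1, 0.5) = 1
((~(~C & ~C) | A) -> A): 1 > 0.5, so result = 0.5
((B | B) | ((~(~C & ~C) | A) -> A)) = max(0.26, 0.5) = 0.5
(~(~A & C) -> ((B | B) | ((~(~C & ~C) | A) -> A))): 1 > 0.5, so result = 0.5
(A & (~(~A & C) -> ((B | B) | ((~(~C & ~C) | A) -> A)))) = min(0.5, 0.5) = 0.5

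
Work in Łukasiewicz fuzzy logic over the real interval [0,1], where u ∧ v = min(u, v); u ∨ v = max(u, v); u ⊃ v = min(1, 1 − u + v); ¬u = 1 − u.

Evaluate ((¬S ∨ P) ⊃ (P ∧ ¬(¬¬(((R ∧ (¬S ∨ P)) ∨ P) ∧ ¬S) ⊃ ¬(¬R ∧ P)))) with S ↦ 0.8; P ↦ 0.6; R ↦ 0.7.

0.40

¬S: Łukasiewicz ¬ gives 1 − 0.8 = 0.2
(¬S ∨ P) = max(0.2, 0.6) = 0.6
¬S: Łukasiewicz ¬ gives 1 − 0.8 = 0.2
(¬S ∨ P) = max(0.2, 0.6) = 0.6
(R ∧ (¬S ∨ P)) = min(0.7, 0.6) = 0.6
((R ∧ (¬S ∨ P)) ∨ P) = max(0.6, 0.6) = 0.6
¬S: Łukasiewicz ¬ gives 1 − 0.8 = 0.2
(((R ∧ (¬S ∨ P)) ∨ P) ∧ ¬S) = min(0.6, 0.2) = 0.2
¬(((R ∧ (¬S ∨ P)) ∨ P) ∧ ¬S): Łukasiewicz ¬ gives 1 − 0.2 = 0.8
¬¬(((R ∧ (¬S ∨ P)) ∨ P) ∧ ¬S): Łukasiewicz ¬ gives 1 − 0.8 = 0.2
¬R: Łukasiewicz ¬ gives 1 − 0.7 = 0.3
(¬R ∧ P) = min(0.3, 0.6) = 0.3
¬(¬R ∧ P): Łukasiewicz ¬ gives 1 − 0.3 = 0.7
(¬¬(((R ∧ (¬S ∨ P)) ∨ P) ∧ ¬S) ⊃ ¬(¬R ∧ P)): min(1, 1 − 0.2 + 0.7) = 1
¬(¬¬(((R ∧ (¬S ∨ P)) ∨ P) ∧ ¬S) ⊃ ¬(¬R ∧ P)): Łukasiewicz ¬ gives 1 − 1 = 0
(P ∧ ¬(¬¬(((R ∧ (¬S ∨ P)) ∨ P) ∧ ¬S) ⊃ ¬(¬R ∧ P))) = min(0.6, 0) = 0
((¬S ∨ P) ⊃ (P ∧ ¬(¬¬(((R ∧ (¬S ∨ P)) ∨ P) ∧ ¬S) ⊃ ¬(¬R ∧ P)))): min(1, 1 − 0.6 + 0) = 0.4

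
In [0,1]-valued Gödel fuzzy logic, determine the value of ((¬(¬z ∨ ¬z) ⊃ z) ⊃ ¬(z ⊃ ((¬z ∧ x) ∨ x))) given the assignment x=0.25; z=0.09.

¬z: Gödel ¬ of 0.09 = 0 (operand ≠ 0)
¬z: Gödel ¬ of 0.09 = 0 (operand ≠ 0)
(¬z ∨ ¬z) = max(0, 0) = 0
¬(¬z ∨ ¬z): Gödel ¬ of 0 = 1 (operand is 0)
(¬(¬z ∨ ¬z) ⊃ z): 1 > 0.09, so result = 0.09
¬z: Gödel ¬ of 0.09 = 0 (operand ≠ 0)
(¬z ∧ x) = min(0, 0.25) = 0
((¬z ∧ x) ∨ x) = max(0, 0.25) = 0.25
(z ⊃ ((¬z ∧ x) ∨ x)): 0.09 ≤ 0.25, so result = 1
¬(z ⊃ ((¬z ∧ x) ∨ x)): Gödel ¬ of 1 = 0 (operand ≠ 0)
((¬(¬z ∨ ¬z) ⊃ z) ⊃ ¬(z ⊃ ((¬z ∧ x) ∨ x))): 0.09 > 0, so result = 0

0.00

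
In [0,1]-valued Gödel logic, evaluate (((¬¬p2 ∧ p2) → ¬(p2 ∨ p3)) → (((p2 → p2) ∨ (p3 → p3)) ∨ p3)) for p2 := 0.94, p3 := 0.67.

¬p2: Gödel ¬ of 0.94 = 0 (operand ≠ 0)
¬¬p2: Gödel ¬ of 0 = 1 (operand is 0)
(¬¬p2 ∧ p2) = min(1, 0.94) = 0.94
(p2 ∨ p3) = max(0.94, 0.67) = 0.94
¬(p2 ∨ p3): Gödel ¬ of 0.94 = 0 (operand ≠ 0)
((¬¬p2 ∧ p2) → ¬(p2 ∨ p3)): 0.94 > 0, so result = 0
(p2 → p2): 0.94 ≤ 0.94, so result = 1
(p3 → p3): 0.67 ≤ 0.67, so result = 1
((p2 → p2) ∨ (p3 → p3)) = max(1, 1) = 1
(((p2 → p2) ∨ (p3 → p3)) ∨ p3) = max(1, 0.67) = 1
(((¬¬p2 ∧ p2) → ¬(p2 ∨ p3)) → (((p2 → p2) ∨ (p3 → p3)) ∨ p3)): 0 ≤ 1, so result = 1

1.00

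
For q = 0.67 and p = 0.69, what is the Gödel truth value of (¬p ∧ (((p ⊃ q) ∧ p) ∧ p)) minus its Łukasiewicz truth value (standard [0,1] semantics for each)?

Gödel evaluation:
  ¬p: Gödel ¬ of 0.69 = 0 (operand ≠ 0)
  (p ⊃ q): 0.69 > 0.67, so result = 0.67
  ((p ⊃ q) ∧ p) = min(0.67, 0.69) = 0.67
  (((p ⊃ q) ∧ p) ∧ p) = min(0.67, 0.69) = 0.67
  (¬p ∧ (((p ⊃ q) ∧ p) ∧ p)) = min(0, 0.67) = 0
  Gödel value = 0
Łukasiewicz evaluation:
  ¬p: Łukasiewicz ¬ gives 1 − 0.69 = 0.31
  (p ⊃ q): min(1, 1 − 0.69 + 0.67) = 0.98
  ((p ⊃ q) ∧ p) = min(0.98, 0.69) = 0.69
  (((p ⊃ q) ∧ p) ∧ p) = min(0.69, 0.69) = 0.69
  (¬p ∧ (((p ⊃ q) ∧ p) ∧ p)) = min(0.31, 0.69) = 0.31
  Łukasiewicz value = 0.31
Difference: 0 − 0.31 = -0.31

-0.31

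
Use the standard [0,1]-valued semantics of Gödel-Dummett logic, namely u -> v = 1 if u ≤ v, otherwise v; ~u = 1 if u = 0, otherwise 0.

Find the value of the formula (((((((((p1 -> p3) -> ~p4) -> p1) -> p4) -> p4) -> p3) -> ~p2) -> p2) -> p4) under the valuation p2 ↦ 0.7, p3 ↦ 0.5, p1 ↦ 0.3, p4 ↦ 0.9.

0.90

(p1 -> p3): 0.3 ≤ 0.5, so result = 1
~p4: Gödel ¬ of 0.9 = 0 (operand ≠ 0)
((p1 -> p3) -> ~p4): 1 > 0, so result = 0
(((p1 -> p3) -> ~p4) -> p1): 0 ≤ 0.3, so result = 1
((((p1 -> p3) -> ~p4) -> p1) -> p4): 1 > 0.9, so result = 0.9
(((((p1 -> p3) -> ~p4) -> p1) -> p4) -> p4): 0.9 ≤ 0.9, so result = 1
((((((p1 -> p3) -> ~p4) -> p1) -> p4) -> p4) -> p3): 1 > 0.5, so result = 0.5
~p2: Gödel ¬ of 0.7 = 0 (operand ≠ 0)
(((((((p1 -> p3) -> ~p4) -> p1) -> p4) -> p4) -> p3) -> ~p2): 0.5 > 0, so result = 0
((((((((p1 -> p3) -> ~p4) -> p1) -> p4) -> p4) -> p3) -> ~p2) -> p2): 0 ≤ 0.7, so result = 1
(((((((((p1 -> p3) -> ~p4) -> p1) -> p4) -> p4) -> p3) -> ~p2) -> p2) -> p4): 1 > 0.9, so result = 0.9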